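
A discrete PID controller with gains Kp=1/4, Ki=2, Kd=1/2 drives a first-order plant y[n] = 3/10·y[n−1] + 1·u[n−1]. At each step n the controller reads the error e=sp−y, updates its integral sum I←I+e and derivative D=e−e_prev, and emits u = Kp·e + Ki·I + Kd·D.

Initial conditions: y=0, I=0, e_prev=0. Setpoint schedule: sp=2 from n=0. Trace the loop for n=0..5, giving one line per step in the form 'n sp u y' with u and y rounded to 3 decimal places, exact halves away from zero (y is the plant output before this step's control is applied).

0 2 5.500 0.000
1 2 -6.625 5.500
2 2 17.931 -4.975
3 2 -32.244 16.439
4 2 69.901 -27.312
5 2 -138.154 61.707

(exact arithmetic carried between steps; '≈' marks a value shown rounded to 6 d.p. or computed from one; I and e_prev carry over from the previous line; the table rounds u and y to 3 d.p., halves away from zero)
n=0: y=0, sp=2, e=sp−y=2; I=2, D=e−e_prev=2; u=1/4·2+2·2+1/2·2=5.5; next y=3/10·0+1·5.5=5.5
n=1: y=5.5, sp=2, e=sp−y=-3.5; I=-1.5, D=e−e_prev=-5.5; u=1/4·(-3.5)+2·(-1.5)+1/2·(-5.5)=-6.625; next y=3/10·5.5+1·(-6.625)=-4.975
n=2: y=-4.975, sp=2, e=sp−y=6.975; I=5.475, D=e−e_prev=10.475; u=1/4·6.975+2·5.475+1/2·10.475=17.93125; next y=3/10·(-4.975)+1·17.93125=16.43875
n=3: y=16.43875, sp=2, e=sp−y=-14.43875; I=-8.96375, D=e−e_prev=-21.41375; u=1/4·(-14.43875)+2·(-8.96375)+1/2·(-21.41375)≈-32.244063; next y=3/10·16.43875+1·(-32.244063)≈-27.312438
n=4: y≈-27.312438, sp=2, e=sp−y≈29.312438; I≈20.348688, D=e−e_prev≈43.751188; u=1/4·29.312438+2·20.348688+1/2·43.751188≈69.901078; next y=3/10·(-27.312438)+1·69.901078≈61.707347
n=5: y≈61.707347, sp=2, e=sp−y≈-59.707347; I≈-39.358659, D=e−e_prev≈-89.019784; u=1/4·(-59.707347)+2·(-39.358659)+1/2·(-89.019784)≈-138.154048; next y=3/10·61.707347+1·(-138.154048)≈-119.641844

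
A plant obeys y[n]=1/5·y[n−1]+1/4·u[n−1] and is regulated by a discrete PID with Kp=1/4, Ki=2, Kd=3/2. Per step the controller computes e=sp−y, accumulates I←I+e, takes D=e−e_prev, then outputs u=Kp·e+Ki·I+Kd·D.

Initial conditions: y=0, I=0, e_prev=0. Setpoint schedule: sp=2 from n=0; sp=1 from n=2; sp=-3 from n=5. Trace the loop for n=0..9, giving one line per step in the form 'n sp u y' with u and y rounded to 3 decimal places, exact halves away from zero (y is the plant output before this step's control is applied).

0 2 7.500 0.000
1 2 1.469 1.875
2 1 5.029 0.742
3 1 2.857 1.406
4 1 4.580 0.995
5 -3 -12.334 1.344
6 -3 1.096 -2.815
7 -3 -14.984 -0.289
8 -3 -3.437 -3.804
9 -3 -15.291 -1.620

(exact arithmetic carried between steps; '≈' marks a value shown rounded to 6 d.p. or computed from one; I and e_prev carry over from the previous line; the table rounds u and y to 3 d.p., halves away from zero)
n=0: y=0, sp=2, e=sp−y=2; I=2, D=e−e_prev=2; u=1/4·2+2·2+3/2·2=7.5; next y=1/5·0+1/4·7.5=1.875
n=1: y=1.875, sp=2, e=sp−y=0.125; I=2.125, D=e−e_prev=-1.875; u=1/4·0.125+2·2.125+3/2·(-1.875)=1.46875; next y=1/5·1.875+1/4·1.46875≈0.742188
n=2: y≈0.742188, sp=1, e=sp−y≈0.257813; I≈2.382813, D=e−e_prev≈0.132813; u=1/4·0.257813+2·2.382813+3/2·0.132813≈5.029297; next y=1/5·0.742188+1/4·5.029297≈1.405762
n=3: y≈1.405762, sp=1, e=sp−y≈-0.405762; I≈1.977051, D=e−e_prev≈-0.663574; u=1/4·(-0.405762)+2·1.977051+3/2·(-0.663574)≈2.857300; next y=1/5·1.405762+1/4·2.857300≈0.995477
n=4: y≈0.995477, sp=1, e=sp−y≈0.004523; I≈1.981573, D=e−e_prev≈0.410284; u=1/4·0.004523+2·1.981573+3/2·0.410284≈4.579704; next y=1/5·0.995477+1/4·4.579704≈1.344022
n=5: y≈1.344022, sp=-3, e=sp−y≈-4.344022; I≈-2.362448, D=e−e_prev≈-4.348544; u=1/4·(-4.344022)+2·(-2.362448)+3/2·(-4.348544)≈-12.333718; next y=1/5·1.344022+1/4·(-12.333718)≈-2.814625
n=6: y≈-2.814625, sp=-3, e=sp−y≈-0.185375; I≈-2.547823, D=e−e_prev≈4.158647; u=1/4·(-0.185375)+2·(-2.547823)+3/2·4.158647≈1.095981; next y=1/5·(-2.814625)+1/4·1.095981≈-0.288930
n=7: y≈-0.288930, sp=-3, e=sp−y≈-2.711070; I≈-5.258893, D=e−e_prev≈-2.525695; u=1/4·(-2.711070)+2·(-5.258893)+3/2·(-2.525695)≈-14.984096; next y=1/5·(-0.288930)+1/4·(-14.984096)≈-3.803810
n=8: y≈-3.803810, sp=-3, e=sp−y≈0.803810; I≈-4.455083, D=e−e_prev≈3.514880; u=1/4·0.803810+2·(-4.455083)+3/2·3.514880≈-3.436893; next y=1/5·(-3.803810)+1/4·(-3.436893)≈-1.619985
n=9: y≈-1.619985, sp=-3, e=sp−y≈-1.380015; I≈-5.835098, D=e−e_prev≈-2.183825; u=1/4·(-1.380015)+2·(-5.835098)+3/2·(-2.183825)≈-15.290936; next y=1/5·(-1.619985)+1/4·(-15.290936)≈-4.146731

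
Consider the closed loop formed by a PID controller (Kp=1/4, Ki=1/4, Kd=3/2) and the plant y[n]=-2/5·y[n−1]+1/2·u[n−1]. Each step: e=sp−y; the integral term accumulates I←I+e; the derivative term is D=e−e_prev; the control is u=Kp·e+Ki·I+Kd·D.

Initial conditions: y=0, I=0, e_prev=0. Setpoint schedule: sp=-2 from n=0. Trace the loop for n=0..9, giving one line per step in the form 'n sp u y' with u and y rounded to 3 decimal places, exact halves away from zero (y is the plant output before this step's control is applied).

0 -2 -4.000 0.000
1 -2 2.500 -2.000
2 -2 -8.600 2.050
3 -2 10.803 -5.120
4 -2 -24.311 7.449
5 -2 37.349 -15.135
6 -2 -72.971 24.729
7 -2 122.354 -46.377
8 -2 -225.421 79.728
9 -2 391.965 -144.602

(exact arithmetic carried between steps; '≈' marks a value shown rounded to 6 d.p. or computed from one; I and e_prev carry over from the previous line; the table rounds u and y to 3 d.p., halves away from zero)
n=0: y=0, sp=-2, e=sp−y=-2; I=-2, D=e−e_prev=-2; u=1/4·(-2)+1/4·(-2)+3/2·(-2)=-4; next y=-2/5·0+1/2·(-4)=-2
n=1: y=-2, sp=-2, e=sp−y=0; I=-2, D=e−e_prev=2; u=1/4·0+1/4·(-2)+3/2·2=2.5; next y=-2/5·(-2)+1/2·2.5=2.05
n=2: y=2.05, sp=-2, e=sp−y=-4.05; I=-6.05, D=e−e_prev=-4.05; u=1/4·(-4.05)+1/4·(-6.05)+3/2·(-4.05)=-8.6; next y=-2/5·2.05+1/2·(-8.6)=-5.12
n=3: y=-5.12, sp=-2, e=sp−y=3.12; I=-2.93, D=e−e_prev=7.17; u=1/4·3.12+1/4·(-2.93)+3/2·7.17=10.8025; next y=-2/5·(-5.12)+1/2·10.8025=7.44925
n=4: y=7.44925, sp=-2, e=sp−y=-9.44925; I=-12.37925, D=e−e_prev=-12.56925; u=1/4·(-9.44925)+1/4·(-12.37925)+3/2·(-12.56925)=-24.311; next y=-2/5·7.44925+1/2·(-24.311)=-15.1352
n=5: y=-15.1352, sp=-2, e=sp−y=13.1352; I=0.75595, D=e−e_prev=22.58445; u=1/4·13.1352+1/4·0.75595+3/2·22.58445≈37.349463; next y=-2/5·(-15.1352)+1/2·37.349463≈24.728811
n=6: y≈24.728811, sp=-2, e=sp−y≈-26.728811; I≈-25.972861, D=e−e_prev≈-39.864011; u=1/4·(-26.728811)+1/4·(-25.972861)+3/2·(-39.864011)≈-72.971435; next y=-2/5·24.728811+1/2·(-72.971435)≈-46.377242
n=7: y=-46.377242, sp=-2, e=sp−y=44.377242; I≈18.404381, D=e−e_prev≈71.106053; u=1/4·44.377242+1/4·18.404381+3/2·71.106053≈122.354486; next y=-2/5·(-46.377242)+1/2·122.354486≈79.728140
n=8: y≈79.728140, sp=-2, e=sp−y≈-81.728140; I≈-63.323759, D=e−e_prev≈-126.105382; u=1/4·(-81.728140)+1/4·(-63.323759)+3/2·(-126.105382)≈-225.421047; next y=-2/5·79.728140+1/2·(-225.421047)≈-144.601779
n=9: y≈-144.601779, sp=-2, e=sp−y≈142.601779; I≈79.278020, D=e−e_prev≈224.329919; u=1/4·142.601779+1/4·79.278020+3/2·224.329919≈391.964828; next y=-2/5·(-144.601779)+1/2·391.964828≈253.823126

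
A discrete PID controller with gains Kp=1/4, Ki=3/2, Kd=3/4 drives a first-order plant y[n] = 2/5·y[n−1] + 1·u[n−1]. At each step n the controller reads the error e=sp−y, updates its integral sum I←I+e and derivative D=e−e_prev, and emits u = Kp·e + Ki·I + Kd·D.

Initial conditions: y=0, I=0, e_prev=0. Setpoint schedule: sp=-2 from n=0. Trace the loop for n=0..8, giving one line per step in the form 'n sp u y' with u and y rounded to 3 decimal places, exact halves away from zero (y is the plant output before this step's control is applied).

(exact arithmetic carried between steps; '≈' marks a value shown rounded to 6 d.p. or computed from one; I and e_prev carry over from the previous line; the table rounds u and y to 3 d.p., halves away from zero)
n=0: y=0, sp=-2, e=sp−y=-2; I=-2, D=e−e_prev=-2; u=1/4·(-2)+3/2·(-2)+3/4·(-2)=-5; next y=2/5·0+1·(-5)=-5
n=1: y=-5, sp=-2, e=sp−y=3; I=1, D=e−e_prev=5; u=1/4·3+3/2·1+3/4·5=6; next y=2/5·(-5)+1·6=4
n=2: y=4, sp=-2, e=sp−y=-6; I=-5, D=e−e_prev=-9; u=1/4·(-6)+3/2·(-5)+3/4·(-9)=-15.75; next y=2/5·4+1·(-15.75)=-14.15
n=3: y=-14.15, sp=-2, e=sp−y=12.15; I=7.15, D=e−e_prev=18.15; u=1/4·12.15+3/2·7.15+3/4·18.15=27.375; next y=2/5·(-14.15)+1·27.375=21.715
n=4: y=21.715, sp=-2, e=sp−y=-23.715; I=-16.565, D=e−e_prev=-35.865; u=1/4·(-23.715)+3/2·(-16.565)+3/4·(-35.865)=-57.675; next y=2/5·21.715+1·(-57.675)=-48.989
n=5: y=-48.989, sp=-2, e=sp−y=46.989; I=30.424, D=e−e_prev=70.704; u=1/4·46.989+3/2·30.424+3/4·70.704=110.41125; next y=2/5·(-48.989)+1·110.41125=90.81565
n=6: y=90.81565, sp=-2, e=sp−y=-92.81565; I=-62.39165, D=e−e_prev=-139.80465; u=1/4·(-92.81565)+3/2·(-62.39165)+3/4·(-139.80465)=-221.644875; next y=2/5·90.81565+1·(-221.644875)=-185.318615
n=7: y=-185.318615, sp=-2, e=sp−y=183.318615; I=120.926965, D=e−e_prev=276.134265; u=1/4·183.318615+3/2·120.926965+3/4·276.134265=434.3208; next y=2/5·(-185.318615)+1·434.3208=360.193354
n=8: y=360.193354, sp=-2, e=sp−y=-362.193354; I=-241.266389, D=e−e_prev=-545.511969; u=1/4·(-362.193354)+3/2·(-241.266389)+3/4·(-545.511969)≈-861.581899; next y=2/5·360.193354+1·(-861.581899)≈-717.504557

0 -2 -5.000 0.000
1 -2 6.000 -5.000
2 -2 -15.750 4.000
3 -2 27.375 -14.150
4 -2 -57.675 21.715
5 -2 110.411 -48.989
6 -2 -221.645 90.816
7 -2 434.321 -185.319
8 -2 -861.582 360.193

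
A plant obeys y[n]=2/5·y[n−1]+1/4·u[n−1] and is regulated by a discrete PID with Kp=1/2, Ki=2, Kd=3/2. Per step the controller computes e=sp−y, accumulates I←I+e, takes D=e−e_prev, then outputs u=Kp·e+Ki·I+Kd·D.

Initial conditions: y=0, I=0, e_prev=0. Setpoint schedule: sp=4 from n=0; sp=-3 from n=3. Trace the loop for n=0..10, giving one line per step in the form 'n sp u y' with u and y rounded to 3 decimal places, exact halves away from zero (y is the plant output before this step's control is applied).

(exact arithmetic carried between steps; '≈' marks a value shown rounded to 6 d.p. or computed from one; I and e_prev carry over from the previous line; the table rounds u and y to 3 d.p., halves away from zero)
n=0: y=0, sp=4, e=sp−y=4; I=4, D=e−e_prev=4; u=1/2·4+2·4+3/2·4=16; next y=2/5·0+1/4·16=4
n=1: y=4, sp=4, e=sp−y=0; I=4, D=e−e_prev=-4; u=1/2·0+2·4+3/2·(-4)=2; next y=2/5·4+1/4·2=2.1
n=2: y=2.1, sp=4, e=sp−y=1.9; I=5.9, D=e−e_prev=1.9; u=1/2·1.9+2·5.9+3/2·1.9=15.6; next y=2/5·2.1+1/4·15.6=4.74
n=3: y=4.74, sp=-3, e=sp−y=-7.74; I=-1.84, D=e−e_prev=-9.64; u=1/2·(-7.74)+2·(-1.84)+3/2·(-9.64)=-22.01; next y=2/5·4.74+1/4·(-22.01)=-3.6065
n=4: y=-3.6065, sp=-3, e=sp−y=0.6065; I=-1.2335, D=e−e_prev=8.3465; u=1/2·0.6065+2·(-1.2335)+3/2·8.3465=10.356; next y=2/5·(-3.6065)+1/4·10.356=1.1464
n=5: y=1.1464, sp=-3, e=sp−y=-4.1464; I=-5.3799, D=e−e_prev=-4.7529; u=1/2·(-4.1464)+2·(-5.3799)+3/2·(-4.7529)=-19.96235; next y=2/5·1.1464+1/4·(-19.96235)≈-4.532028
n=6: y≈-4.532028, sp=-3, e=sp−y≈1.532028; I≈-3.847873, D=e−e_prev≈5.678428; u=1/2·1.532028+2·(-3.847873)+3/2·5.678428≈1.58791; next y=2/5·(-4.532028)+1/4·1.58791≈-1.415834
n=7: y≈-1.415834, sp=-3, e=sp−y≈-1.584167; I≈-5.432039, D=e−e_prev≈-3.116194; u=1/2·(-1.584167)+2·(-5.432039)+3/2·(-3.116194)≈-16.330452; next y=2/5·(-1.415834)+1/4·(-16.330452)≈-4.648946
n=8: y≈-4.648946, sp=-3, e=sp−y≈1.648946; I≈-3.783093, D=e−e_prev≈3.233113; u=1/2·1.648946+2·(-3.783093)+3/2·3.233113≈-1.892042; next y=2/5·(-4.648946)+1/4·(-1.892042)≈-2.332589
n=9: y≈-2.332589, sp=-3, e=sp−y≈-0.667411; I≈-4.450503, D=e−e_prev≈-2.316357; u=1/2·(-0.667411)+2·(-4.450503)+3/2·(-2.316357)≈-12.709248; next y=2/5·(-2.332589)+1/4·(-12.709248)≈-4.110348
n=10: y≈-4.110348, sp=-3, e=sp−y≈1.110348; I≈-3.340156, D=e−e_prev≈1.777758; u=1/2·1.110348+2·(-3.340156)+3/2·1.777758≈-3.458500; next y=2/5·(-4.110348)+1/4·(-3.458500)≈-2.508764

0 4 16.000 0.000
1 4 2.000 4.000
2 4 15.600 2.100
3 -3 -22.010 4.740
4 -3 10.356 -3.607
5 -3 -19.962 1.146
6 -3 1.588 -4.532
7 -3 -16.330 -1.416
8 -3 -1.892 -4.649
9 -3 -12.709 -2.333
10 -3 -3.458 -4.110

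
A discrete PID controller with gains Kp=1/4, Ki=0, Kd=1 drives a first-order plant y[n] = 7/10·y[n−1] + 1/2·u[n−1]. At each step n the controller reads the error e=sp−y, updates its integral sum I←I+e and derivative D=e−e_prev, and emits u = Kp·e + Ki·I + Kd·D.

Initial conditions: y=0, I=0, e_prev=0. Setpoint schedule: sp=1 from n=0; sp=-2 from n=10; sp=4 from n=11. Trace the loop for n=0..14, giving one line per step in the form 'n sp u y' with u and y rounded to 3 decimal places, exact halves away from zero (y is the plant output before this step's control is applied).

(exact arithmetic carried between steps; '≈' marks a value shown rounded to 6 d.p. or computed from one; I and e_prev carry over from the previous line; the table rounds u and y to 3 d.p., halves away from zero)
n=0: y=0, sp=1, e=sp−y=1; I=1, D=e−e_prev=1; u=1/4·1+0·1+1·1=1.25; next y=7/10·0+1/2·1.25=0.625
n=1: y=0.625, sp=1, e=sp−y=0.375; I=1.375, D=e−e_prev=-0.625; u=1/4·0.375+0·1.375+1·(-0.625)=-0.53125; next y=7/10·0.625+1/2·(-0.53125)=0.171875
n=2: y=0.171875, sp=1, e=sp−y=0.828125; I=2.203125, D=e−e_prev=0.453125; u=1/4·0.828125+0·2.203125+1·0.453125≈0.660156; next y=7/10·0.171875+1/2·0.660156≈0.450391
n=3: y≈0.450391, sp=1, e=sp−y≈0.549609; I≈2.752734, D=e−e_prev≈-0.278516; u=1/4·0.549609+0·2.752734+1·(-0.278516)≈-0.141113; next y=7/10·0.450391+1/2·(-0.141113)≈0.244717
n=4: y≈0.244717, sp=1, e=sp−y≈0.755283; I≈3.508018, D=e−e_prev≈0.205674; u=1/4·0.755283+0·3.508018+1·0.205674≈0.394495; next y=7/10·0.244717+1/2·0.394495≈0.368549
n=5: y≈0.368549, sp=1, e=sp−y≈0.631451; I≈4.139469, D=e−e_prev≈-0.123832; u=1/4·0.631451+0·4.139469+1·(-0.123832)≈0.034030; next y=7/10·0.368549+1/2·0.034030≈0.275000
n=6: y≈0.275000, sp=1, e=sp−y≈0.725000; I≈4.864469, D=e−e_prev≈0.093549; u=1/4·0.725000+0·4.864469+1·0.093549≈0.274800; next y=7/10·0.275000+1/2·0.274800≈0.329900
n=7: y≈0.329900, sp=1, e=sp−y≈0.670100; I≈5.534569, D=e−e_prev≈-0.054900; u=1/4·0.670100+0·5.534569+1·(-0.054900)≈0.112625; next y=7/10·0.329900+1/2·0.112625≈0.287242
n=8: y≈0.287242, sp=1, e=sp−y≈0.712758; I≈6.247327, D=e−e_prev≈0.042657; u=1/4·0.712758+0·6.247327+1·0.042657≈0.220847; next y=7/10·0.287242+1/2·0.220847≈0.311493
n=9: y≈0.311493, sp=1, e=sp−y≈0.688507; I≈6.935834, D=e−e_prev≈-0.024251; u=1/4·0.688507+0·6.935834+1·(-0.024251)≈0.147876; next y=7/10·0.311493+1/2·0.147876≈0.291983
n=10: y≈0.291983, sp=-2, e=sp−y≈-2.291983; I≈4.643851, D=e−e_prev≈-2.980490; u=1/4·(-2.291983)+0·4.643851+1·(-2.980490)≈-3.553486; next y=7/10·0.291983+1/2·(-3.553486)≈-1.572355
n=11: y≈-1.572355, sp=4, e=sp−y≈5.572355; I≈10.216206, D=e−e_prev≈7.864338; u=1/4·5.572355+0·10.216206+1·7.864338≈9.257427; next y=7/10·(-1.572355)+1/2·9.257427≈3.528065
n=12: y≈3.528065, sp=4, e=sp−y≈0.471935; I≈10.688141, D=e−e_prev≈-5.100420; u=1/4·0.471935+0·10.688141+1·(-5.100420)≈-4.982436; next y=7/10·3.528065+1/2·(-4.982436)≈-0.021573
n=13: y≈-0.021573, sp=4, e=sp−y≈4.021573; I≈14.709714, D=e−e_prev≈3.549637; u=1/4·4.021573+0·14.709714+1·3.549637≈4.555031; next y=7/10·(-0.021573)+1/2·4.555031≈2.262415
n=14: y≈2.262415, sp=4, e=sp−y≈1.737585; I≈16.447299, D=e−e_prev≈-2.283987; u=1/4·1.737585+0·16.447299+1·(-2.283987)≈-1.849591; next y=7/10·2.262415+1/2·(-1.849591)≈0.658895

0 1 1.250 0.000
1 1 -0.531 0.625
2 1 0.660 0.172
3 1 -0.141 0.450
4 1 0.394 0.245
5 1 0.034 0.369
6 1 0.275 0.275
7 1 0.113 0.330
8 1 0.221 0.287
9 1 0.148 0.311
10 -2 -3.553 0.292
11 4 9.257 -1.572
12 4 -4.982 3.528
13 4 4.555 -0.022
14 4 -1.850 2.262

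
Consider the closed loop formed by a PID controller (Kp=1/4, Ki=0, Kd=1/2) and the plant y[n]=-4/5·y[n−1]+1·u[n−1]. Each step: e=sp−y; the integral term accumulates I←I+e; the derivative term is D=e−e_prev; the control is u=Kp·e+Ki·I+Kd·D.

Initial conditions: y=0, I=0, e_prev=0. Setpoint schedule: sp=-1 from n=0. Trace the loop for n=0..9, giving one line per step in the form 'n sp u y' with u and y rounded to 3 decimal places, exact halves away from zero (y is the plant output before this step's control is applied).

(exact arithmetic carried between steps; '≈' marks a value shown rounded to 6 d.p. or computed from one; I and e_prev carry over from the previous line; the table rounds u and y to 3 d.p., halves away from zero)
n=0: y=0, sp=-1, e=sp−y=-1; I=-1, D=e−e_prev=-1; u=1/4·(-1)+0·(-1)+1/2·(-1)=-0.75; next y=-4/5·0+1·(-0.75)=-0.75
n=1: y=-0.75, sp=-1, e=sp−y=-0.25; I=-1.25, D=e−e_prev=0.75; u=1/4·(-0.25)+0·(-1.25)+1/2·0.75=0.3125; next y=-4/5·(-0.75)+1·0.3125=0.9125
n=2: y=0.9125, sp=-1, e=sp−y=-1.9125; I=-3.1625, D=e−e_prev=-1.6625; u=1/4·(-1.9125)+0·(-3.1625)+1/2·(-1.6625)=-1.309375; next y=-4/5·0.9125+1·(-1.309375)=-2.039375
n=3: y=-2.039375, sp=-1, e=sp−y=1.039375; I=-2.123125, D=e−e_prev=2.951875; u=1/4·1.039375+0·(-2.123125)+1/2·2.951875≈1.735781; next y=-4/5·(-2.039375)+1·1.735781≈3.367281
n=4: y≈3.367281, sp=-1, e=sp−y≈-4.367281; I≈-6.490406, D=e−e_prev≈-5.406656; u=1/4·(-4.367281)+0·(-6.490406)+1/2·(-5.406656)≈-3.795148; next y=-4/5·3.367281+1·(-3.795148)≈-6.488973
n=5: y≈-6.488973, sp=-1, e=sp−y≈5.488973; I≈-1.001433, D=e−e_prev≈9.856255; u=1/4·5.488973+0·(-1.001433)+1/2·9.856255≈6.300371; next y=-4/5·(-6.488973)+1·6.300371≈11.491549
n=6: y≈11.491549, sp=-1, e=sp−y≈-12.491549; I≈-13.492982, D=e−e_prev≈-17.980523; u=1/4·(-12.491549)+0·(-13.492982)+1/2·(-17.980523)≈-12.113149; next y=-4/5·11.491549+1·(-12.113149)≈-21.306388
n=7: y≈-21.306388, sp=-1, e=sp−y≈20.306388; I≈6.813406, D=e−e_prev≈32.797938; u=1/4·20.306388+0·6.813406+1/2·32.797938≈21.475566; next y=-4/5·(-21.306388)+1·21.475566≈38.520677
n=8: y≈38.520677, sp=-1, e=sp−y≈-39.520677; I≈-32.707271, D=e−e_prev≈-59.827065; u=1/4·(-39.520677)+0·(-32.707271)+1/2·(-59.827065)≈-39.793702; next y=-4/5·38.520677+1·(-39.793702)≈-70.610243
n=9: y≈-70.610243, sp=-1, e=sp−y≈69.610243; I≈36.902972, D=e−e_prev≈109.130920; u=1/4·69.610243+0·36.902972+1/2·109.130920≈71.968021; next y=-4/5·(-70.610243)+1·71.968021≈128.456215

0 -1 -0.750 0.000
1 -1 0.313 -0.750
2 -1 -1.309 0.913
3 -1 1.736 -2.039
4 -1 -3.795 3.367
5 -1 6.300 -6.489
6 -1 -12.113 11.492
7 -1 21.476 -21.306
8 -1 -39.794 38.521
9 -1 71.968 -70.610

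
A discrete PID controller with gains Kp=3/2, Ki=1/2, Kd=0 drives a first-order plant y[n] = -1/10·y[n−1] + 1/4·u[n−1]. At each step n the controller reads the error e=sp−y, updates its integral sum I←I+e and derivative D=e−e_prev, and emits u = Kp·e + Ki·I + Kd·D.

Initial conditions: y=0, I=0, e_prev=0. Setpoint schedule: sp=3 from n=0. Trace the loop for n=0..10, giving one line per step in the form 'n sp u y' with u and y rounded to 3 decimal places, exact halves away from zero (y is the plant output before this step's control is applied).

0 3 6.000 0.000
1 3 4.500 1.500
2 3 6.300 0.975
3 3 6.308 1.478
4 3 7.166 1.429
5 3 7.512 1.648
6 3 8.059 1.713
7 3 8.442 1.843
8 3 8.854 1.926
9 3 9.202 2.021
10 3 9.537 2.098

(exact arithmetic carried between steps; '≈' marks a value shown rounded to 6 d.p. or computed from one; I and e_prev carry over from the previous line; the table rounds u and y to 3 d.p., halves away from zero)
n=0: y=0, sp=3, e=sp−y=3; I=3, D=e−e_prev=3; u=3/2·3+1/2·3+0·3=6; next y=-1/10·0+1/4·6=1.5
n=1: y=1.5, sp=3, e=sp−y=1.5; I=4.5, D=e−e_prev=-1.5; u=3/2·1.5+1/2·4.5+0·(-1.5)=4.5; next y=-1/10·1.5+1/4·4.5=0.975
n=2: y=0.975, sp=3, e=sp−y=2.025; I=6.525, D=e−e_prev=0.525; u=3/2·2.025+1/2·6.525+0·0.525=6.3; next y=-1/10·0.975+1/4·6.3=1.4775
n=3: y=1.4775, sp=3, e=sp−y=1.5225; I=8.0475, D=e−e_prev=-0.5025; u=3/2·1.5225+1/2·8.0475+0·(-0.5025)=6.3075; next y=-1/10·1.4775+1/4·6.3075=1.429125
n=4: y=1.429125, sp=3, e=sp−y=1.570875; I=9.618375, D=e−e_prev=0.048375; u=3/2·1.570875+1/2·9.618375+0·0.048375=7.1655; next y=-1/10·1.429125+1/4·7.1655≈1.648463
n=5: y≈1.648463, sp=3, e=sp−y≈1.351538; I≈10.969913, D=e−e_prev≈-0.219338; u=3/2·1.351538+1/2·10.969913+0·(-0.219338)≈7.512263; next y=-1/10·1.648463+1/4·7.512263≈1.713219
n=6: y≈1.713219, sp=3, e=sp−y≈1.286781; I≈12.256693, D=e−e_prev≈-0.064757; u=3/2·1.286781+1/2·12.256693+0·(-0.064757)≈8.058518; next y=-1/10·1.713219+1/4·8.058518≈1.843307
n=7: y≈1.843307, sp=3, e=sp−y≈1.156693; I≈13.413386, D=e−e_prev≈-0.130088; u=3/2·1.156693+1/2·13.413386+0·(-0.130088)≈8.441732; next y=-1/10·1.843307+1/4·8.441732≈1.926102
n=8: y≈1.926102, sp=3, e=sp−y≈1.073898; I≈14.487284, D=e−e_prev≈-0.082795; u=3/2·1.073898+1/2·14.487284+0·(-0.082795)≈8.854488; next y=-1/10·1.926102+1/4·8.854488≈2.021012
n=9: y≈2.021012, sp=3, e=sp−y≈0.978988; I≈15.466272, D=e−e_prev≈-0.094910; u=3/2·0.978988+1/2·15.466272+0·(-0.094910)≈9.201618; next y=-1/10·2.021012+1/4·9.201618≈2.098303
n=10: y≈2.098303, sp=3, e=sp−y≈0.901697; I≈16.367968, D=e−e_prev≈-0.077291; u=3/2·0.901697+1/2·16.367968+0·(-0.077291)≈9.536529; next y=-1/10·2.098303+1/4·9.536529≈2.174302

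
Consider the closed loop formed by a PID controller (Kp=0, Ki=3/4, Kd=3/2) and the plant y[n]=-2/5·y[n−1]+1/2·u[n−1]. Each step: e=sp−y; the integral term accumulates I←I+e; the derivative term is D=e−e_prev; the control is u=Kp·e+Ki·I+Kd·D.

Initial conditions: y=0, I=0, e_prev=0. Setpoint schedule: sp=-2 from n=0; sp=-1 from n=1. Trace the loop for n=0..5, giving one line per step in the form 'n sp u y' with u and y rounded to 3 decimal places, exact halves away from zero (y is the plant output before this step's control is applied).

0 -2 -4.500 0.000
1 -1 4.313 -2.250
2 -1 -11.564 3.056
3 -1 15.990 -7.005
4 -1 -34.651 10.797
5 -1 56.195 -21.644

(exact arithmetic carried between steps; '≈' marks a value shown rounded to 6 d.p. or computed from one; I and e_prev carry over from the previous line; the table rounds u and y to 3 d.p., halves away from zero)
n=0: y=0, sp=-2, e=sp−y=-2; I=-2, D=e−e_prev=-2; u=0·(-2)+3/4·(-2)+3/2·(-2)=-4.5; next y=-2/5·0+1/2·(-4.5)=-2.25
n=1: y=-2.25, sp=-1, e=sp−y=1.25; I=-0.75, D=e−e_prev=3.25; u=0·1.25+3/4·(-0.75)+3/2·3.25=4.3125; next y=-2/5·(-2.25)+1/2·4.3125=3.05625
n=2: y=3.05625, sp=-1, e=sp−y=-4.05625; I=-4.80625, D=e−e_prev=-5.30625; u=0·(-4.05625)+3/4·(-4.80625)+3/2·(-5.30625)≈-11.564063; next y=-2/5·3.05625+1/2·(-11.564063)≈-7.004531
n=3: y≈-7.004531, sp=-1, e=sp−y≈6.004531; I≈1.198281, D=e−e_prev≈10.060781; u=0·6.004531+3/4·1.198281+3/2·10.060781≈15.989883; next y=-2/5·(-7.004531)+1/2·15.989883≈10.796754
n=4: y≈10.796754, sp=-1, e=sp−y≈-11.796754; I≈-10.598473, D=e−e_prev≈-17.801285; u=0·(-11.796754)+3/4·(-10.598473)+3/2·(-17.801285)≈-34.650782; next y=-2/5·10.796754+1/2·(-34.650782)≈-21.644093
n=5: y≈-21.644093, sp=-1, e=sp−y≈20.644093; I≈10.045620, D=e−e_prev≈32.440847; u=0·20.644093+3/4·10.045620+3/2·32.440847≈56.195485; next y=-2/5·(-21.644093)+1/2·56.195485≈36.755380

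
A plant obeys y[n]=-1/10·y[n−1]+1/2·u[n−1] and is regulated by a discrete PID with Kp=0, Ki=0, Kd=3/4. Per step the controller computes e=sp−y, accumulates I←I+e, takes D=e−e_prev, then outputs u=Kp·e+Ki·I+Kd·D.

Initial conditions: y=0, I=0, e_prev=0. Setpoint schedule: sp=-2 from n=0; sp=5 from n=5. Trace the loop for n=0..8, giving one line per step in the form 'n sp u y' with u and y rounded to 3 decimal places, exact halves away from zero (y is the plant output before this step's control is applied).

0 -2 -1.500 0.000
1 -2 0.563 -0.750
2 -2 -0.830 0.356
3 -2 0.605 -0.450
4 -2 -0.599 0.348
5 5 5.761 -0.334
6 5 -2.436 2.914
7 5 3.318 -1.509
8 5 -2.489 1.810

(exact arithmetic carried between steps; '≈' marks a value shown rounded to 6 d.p. or computed from one; I and e_prev carry over from the previous line; the table rounds u and y to 3 d.p., halves away from zero)
n=0: y=0, sp=-2, e=sp−y=-2; I=-2, D=e−e_prev=-2; u=0·(-2)+0·(-2)+3/4·(-2)=-1.5; next y=-1/10·0+1/2·(-1.5)=-0.75
n=1: y=-0.75, sp=-2, e=sp−y=-1.25; I=-3.25, D=e−e_prev=0.75; u=0·(-1.25)+0·(-3.25)+3/4·0.75=0.5625; next y=-1/10·(-0.75)+1/2·0.5625=0.35625
n=2: y=0.35625, sp=-2, e=sp−y=-2.35625; I=-5.60625, D=e−e_prev=-1.10625; u=0·(-2.35625)+0·(-5.60625)+3/4·(-1.10625)≈-0.829688; next y=-1/10·0.35625+1/2·(-0.829688)≈-0.450469
n=3: y≈-0.450469, sp=-2, e=sp−y≈-1.549531; I≈-7.155781, D=e−e_prev≈0.806719; u=0·(-1.549531)+0·(-7.155781)+3/4·0.806719≈0.605039; next y=-1/10·(-0.450469)+1/2·0.605039≈0.347566
n=4: y≈0.347566, sp=-2, e=sp−y≈-2.347566; I≈-9.503348, D=e−e_prev≈-0.798035; u=0·(-2.347566)+0·(-9.503348)+3/4·(-0.798035)≈-0.598526; next y=-1/10·0.347566+1/2·(-0.598526)≈-0.334020
n=5: y≈-0.334020, sp=5, e=sp−y≈5.334020; I≈-4.169328, D=e−e_prev≈7.681586; u=0·5.334020+0·(-4.169328)+3/4·7.681586≈5.761190; next y=-1/10·(-0.334020)+1/2·5.761190≈2.913997
n=6: y≈2.913997, sp=5, e=sp−y≈2.086003; I≈-2.083325, D=e−e_prev≈-3.248017; u=0·2.086003+0·(-2.083325)+3/4·(-3.248017)≈-2.436012; next y=-1/10·2.913997+1/2·(-2.436012)≈-1.509406
n=7: y≈-1.509406, sp=5, e=sp−y≈6.509406; I≈4.426081, D=e−e_prev≈4.423403; u=0·6.509406+0·4.426081+3/4·4.423403≈3.317552; next y=-1/10·(-1.509406)+1/2·3.317552≈1.809717
n=8: y≈1.809717, sp=5, e=sp−y≈3.190283; I≈7.616365, D=e−e_prev≈-3.319123; u=0·3.190283+0·7.616365+3/4·(-3.319123)≈-2.489342; next y=-1/10·1.809717+1/2·(-2.489342)≈-1.425643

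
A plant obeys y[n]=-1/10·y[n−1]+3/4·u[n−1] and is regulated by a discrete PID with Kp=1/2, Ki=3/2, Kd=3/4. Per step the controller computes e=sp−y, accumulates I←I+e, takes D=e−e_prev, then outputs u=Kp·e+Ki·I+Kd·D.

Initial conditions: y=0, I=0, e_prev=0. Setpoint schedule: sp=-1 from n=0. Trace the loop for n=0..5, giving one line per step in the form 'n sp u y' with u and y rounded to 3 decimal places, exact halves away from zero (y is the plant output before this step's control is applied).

0 -1 -2.750 0.000
1 -1 2.172 -2.063
2 -1 -8.500 1.835
3 -1 13.253 -6.558
4 -1 -31.878 10.596
5 -1 61.394 -24.968

(exact arithmetic carried between steps; '≈' marks a value shown rounded to 6 d.p. or computed from one; I and e_prev carry over from the previous line; the table rounds u and y to 3 d.p., halves away from zero)
n=0: y=0, sp=-1, e=sp−y=-1; I=-1, D=e−e_prev=-1; u=1/2·(-1)+3/2·(-1)+3/4·(-1)=-2.75; next y=-1/10·0+3/4·(-2.75)=-2.0625
n=1: y=-2.0625, sp=-1, e=sp−y=1.0625; I=0.0625, D=e−e_prev=2.0625; u=1/2·1.0625+3/2·0.0625+3/4·2.0625=2.171875; next y=-1/10·(-2.0625)+3/4·2.171875≈1.835156
n=2: y≈1.835156, sp=-1, e=sp−y≈-2.835156; I≈-2.772656, D=e−e_prev≈-3.897656; u=1/2·(-2.835156)+3/2·(-2.772656)+3/4·(-3.897656)≈-8.499805; next y=-1/10·1.835156+3/4·(-8.499805)≈-6.558369
n=3: y≈-6.558369, sp=-1, e=sp−y≈5.558369; I≈2.785713, D=e−e_prev≈8.393525; u=1/2·5.558369+3/2·2.785713+3/4·8.393525≈13.252898; next y=-1/10·(-6.558369)+3/4·13.252898≈10.595510
n=4: y≈10.595510, sp=-1, e=sp−y≈-11.595510; I≈-8.809797, D=e−e_prev≈-17.153880; u=1/2·(-11.595510)+3/2·(-8.809797)+3/4·(-17.153880)≈-31.877861; next y=-1/10·10.595510+3/4·(-31.877861)≈-24.967947
n=5: y≈-24.967947, sp=-1, e=sp−y≈23.967947; I≈15.158149, D=e−e_prev≈35.563457; u=1/2·23.967947+3/2·15.158149+3/4·35.563457≈61.393790; next y=-1/10·(-24.967947)+3/4·61.393790≈48.542137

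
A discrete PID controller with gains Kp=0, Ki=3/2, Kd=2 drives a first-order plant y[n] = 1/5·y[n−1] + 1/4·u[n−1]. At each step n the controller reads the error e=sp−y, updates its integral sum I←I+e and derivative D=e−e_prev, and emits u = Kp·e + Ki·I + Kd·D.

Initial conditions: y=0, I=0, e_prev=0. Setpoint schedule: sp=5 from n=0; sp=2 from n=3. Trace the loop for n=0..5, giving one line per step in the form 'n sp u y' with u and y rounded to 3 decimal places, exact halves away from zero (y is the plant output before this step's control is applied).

0 5 17.500 0.000
1 5 -0.313 4.375
2 5 21.898 0.797
3 2 -6.383 5.634
4 2 25.201 -0.469
5 2 -6.665 6.206

(exact arithmetic carried between steps; '≈' marks a value shown rounded to 6 d.p. or computed from one; I and e_prev carry over from the previous line; the table rounds u and y to 3 d.p., halves away from zero)
n=0: y=0, sp=5, e=sp−y=5; I=5, D=e−e_prev=5; u=0·5+3/2·5+2·5=17.5; next y=1/5·0+1/4·17.5=4.375
n=1: y=4.375, sp=5, e=sp−y=0.625; I=5.625, D=e−e_prev=-4.375; u=0·0.625+3/2·5.625+2·(-4.375)=-0.3125; next y=1/5·4.375+1/4·(-0.3125)=0.796875
n=2: y=0.796875, sp=5, e=sp−y=4.203125; I=9.828125, D=e−e_prev=3.578125; u=0·4.203125+3/2·9.828125+2·3.578125≈21.898438; next y=1/5·0.796875+1/4·21.898438≈5.633984
n=3: y≈5.633984, sp=2, e=sp−y≈-3.633984; I≈6.194141, D=e−e_prev≈-7.837109; u=0·(-3.633984)+3/2·6.194141+2·(-7.837109)≈-6.383008; next y=1/5·5.633984+1/4·(-6.383008)≈-0.468955
n=4: y≈-0.468955, sp=2, e=sp−y≈2.468955; I≈8.663096, D=e−e_prev≈6.102939; u=0·2.468955+3/2·8.663096+2·6.102939≈25.200522; next y=1/5·(-0.468955)+1/4·25.200522≈6.206340
n=5: y≈6.206340, sp=2, e=sp−y≈-4.206340; I≈4.456756, D=e−e_prev≈-6.675295; u=0·(-4.206340)+3/2·4.456756+2·(-6.675295)≈-6.665455; next y=1/5·6.206340+1/4·(-6.665455)≈-0.425096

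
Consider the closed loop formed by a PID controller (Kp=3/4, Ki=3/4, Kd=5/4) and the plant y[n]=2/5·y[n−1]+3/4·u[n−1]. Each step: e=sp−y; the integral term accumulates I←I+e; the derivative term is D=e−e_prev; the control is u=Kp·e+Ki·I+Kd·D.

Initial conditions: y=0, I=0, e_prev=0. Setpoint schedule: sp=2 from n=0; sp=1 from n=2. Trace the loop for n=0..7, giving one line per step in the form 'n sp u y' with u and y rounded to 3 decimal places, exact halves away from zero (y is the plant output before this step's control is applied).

(exact arithmetic carried between steps; '≈' marks a value shown rounded to 6 d.p. or computed from one; I and e_prev carry over from the previous line; the table rounds u and y to 3 d.p., halves away from zero)
n=0: y=0, sp=2, e=sp−y=2; I=2, D=e−e_prev=2; u=3/4·2+3/4·2+5/4·2=5.5; next y=2/5·0+3/4·5.5=4.125
n=1: y=4.125, sp=2, e=sp−y=-2.125; I=-0.125, D=e−e_prev=-4.125; u=3/4·(-2.125)+3/4·(-0.125)+5/4·(-4.125)=-6.84375; next y=2/5·4.125+3/4·(-6.84375)≈-3.482813
n=2: y≈-3.482813, sp=1, e=sp−y≈4.482813; I≈4.357813, D=e−e_prev≈6.607813; u=3/4·4.482813+3/4·4.357813+5/4·6.607813≈14.890234; next y=2/5·(-3.482813)+3/4·14.890234≈9.774551
n=3: y≈9.774551, sp=1, e=sp−y≈-8.774551; I≈-4.416738, D=e−e_prev≈-13.257363; u=3/4·(-8.774551)+3/4·(-4.416738)+5/4·(-13.257363)≈-26.465171; next y=2/5·9.774551+3/4·(-26.465171)≈-15.939058
n=4: y≈-15.939058, sp=1, e=sp−y≈16.939058; I≈12.522320, D=e−e_prev≈25.713609; u=3/4·16.939058+3/4·12.522320+5/4·25.713609≈54.238044; next y=2/5·(-15.939058)+3/4·54.238044≈34.302910
n=5: y≈34.302910, sp=1, e=sp−y≈-33.302910; I≈-20.780590, D=e−e_prev≈-50.241968; u=3/4·(-33.302910)+3/4·(-20.780590)+5/4·(-50.241968)≈-103.365085; next y=2/5·34.302910+3/4·(-103.365085)≈-63.802649
n=6: y≈-63.802649, sp=1, e=sp−y≈64.802649; I≈44.022059, D=e−e_prev≈98.105559; u=3/4·64.802649+3/4·44.022059+5/4·98.105559≈204.250481; next y=2/5·(-63.802649)+3/4·204.250481≈127.666801
n=7: y≈127.666801, sp=1, e=sp−y≈-126.666801; I≈-82.644741, D=e−e_prev≈-191.469450; u=3/4·(-126.666801)+3/4·(-82.644741)+5/4·(-191.469450)≈-396.320469; next y=2/5·127.666801+3/4·(-396.320469)≈-246.173632

0 2 5.500 0.000
1 2 -6.844 4.125
2 1 14.890 -3.483
3 1 -26.465 9.775
4 1 54.238 -15.939
5 1 -103.365 34.303
6 1 204.250 -63.803
7 1 -396.320 127.667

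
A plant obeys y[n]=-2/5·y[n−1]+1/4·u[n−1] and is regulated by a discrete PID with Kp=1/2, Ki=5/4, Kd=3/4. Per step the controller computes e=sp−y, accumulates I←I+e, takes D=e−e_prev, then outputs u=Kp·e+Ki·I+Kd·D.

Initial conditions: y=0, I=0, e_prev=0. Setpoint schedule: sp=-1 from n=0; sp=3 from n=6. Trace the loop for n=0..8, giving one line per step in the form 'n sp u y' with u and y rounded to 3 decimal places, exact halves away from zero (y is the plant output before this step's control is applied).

0 -1 -2.500 0.000
1 -1 -1.438 -0.625
2 -1 -3.664 -0.109
3 -1 -2.483 -0.872
4 -1 -4.716 -0.272
5 -1 -3.180 -1.070
6 3 4.551 -0.367
7 3 2.158 1.284
8 3 8.688 0.026

(exact arithmetic carried between steps; '≈' marks a value shown rounded to 6 d.p. or computed from one; I and e_prev carry over from the previous line; the table rounds u and y to 3 d.p., halves away from zero)
n=0: y=0, sp=-1, e=sp−y=-1; I=-1, D=e−e_prev=-1; u=1/2·(-1)+5/4·(-1)+3/4·(-1)=-2.5; next y=-2/5·0+1/4·(-2.5)=-0.625
n=1: y=-0.625, sp=-1, e=sp−y=-0.375; I=-1.375, D=e−e_prev=0.625; u=1/2·(-0.375)+5/4·(-1.375)+3/4·0.625=-1.4375; next y=-2/5·(-0.625)+1/4·(-1.4375)=-0.109375
n=2: y=-0.109375, sp=-1, e=sp−y=-0.890625; I=-2.265625, D=e−e_prev=-0.515625; u=1/2·(-0.890625)+5/4·(-2.265625)+3/4·(-0.515625)≈-3.664063; next y=-2/5·(-0.109375)+1/4·(-3.664063)≈-0.872266
n=3: y≈-0.872266, sp=-1, e=sp−y≈-0.127734; I≈-2.393359, D=e−e_prev≈0.762891; u=1/2·(-0.127734)+5/4·(-2.393359)+3/4·0.762891≈-2.483398; next y=-2/5·(-0.872266)+1/4·(-2.483398)≈-0.271943
n=4: y≈-0.271943, sp=-1, e=sp−y≈-0.728057; I≈-3.121416, D=e−e_prev≈-0.600322; u=1/2·(-0.728057)+5/4·(-3.121416)+3/4·(-0.600322)≈-4.716040; next y=-2/5·(-0.271943)+1/4·(-4.716040)≈-1.070233
n=5: y≈-1.070233, sp=-1, e=sp−y≈0.070233; I≈-3.051183, D=e−e_prev≈0.798289; u=1/2·0.070233+5/4·(-3.051183)+3/4·0.798289≈-3.180146; next y=-2/5·(-1.070233)+1/4·(-3.180146)≈-0.366943
n=6: y≈-0.366943, sp=3, e=sp−y≈3.366943; I≈0.315760, D=e−e_prev≈3.296711; u=1/2·3.366943+5/4·0.315760+3/4·3.296711≈4.550705; next y=-2/5·(-0.366943)+1/4·4.550705≈1.284454
n=7: y≈1.284454, sp=3, e=sp−y≈1.715546; I≈2.031306, D=e−e_prev≈-1.651397; u=1/2·1.715546+5/4·2.031306+3/4·(-1.651397)≈2.158359; next y=-2/5·1.284454+1/4·2.158359≈0.025808
n=8: y≈0.025808, sp=3, e=sp−y≈2.974192; I≈5.005498, D=e−e_prev≈1.258645; u=1/2·2.974192+5/4·5.005498+3/4·1.258645≈8.687953; next y=-2/5·0.025808+1/4·8.687953≈2.161665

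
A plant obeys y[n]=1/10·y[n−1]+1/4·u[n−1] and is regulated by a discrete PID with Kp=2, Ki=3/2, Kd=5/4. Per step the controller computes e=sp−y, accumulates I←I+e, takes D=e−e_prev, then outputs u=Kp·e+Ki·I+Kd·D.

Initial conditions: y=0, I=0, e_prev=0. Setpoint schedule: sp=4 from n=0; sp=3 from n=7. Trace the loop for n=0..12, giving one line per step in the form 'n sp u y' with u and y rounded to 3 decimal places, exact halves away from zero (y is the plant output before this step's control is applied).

(exact arithmetic carried between steps; '≈' marks a value shown rounded to 6 d.p. or computed from one; I and e_prev carry over from the previous line; the table rounds u and y to 3 d.p., halves away from zero)
n=0: y=0, sp=4, e=sp−y=4; I=4, D=e−e_prev=4; u=2·4+3/2·4+5/4·4=19; next y=1/10·0+1/4·19=4.75
n=1: y=4.75, sp=4, e=sp−y=-0.75; I=3.25, D=e−e_prev=-4.75; u=2·(-0.75)+3/2·3.25+5/4·(-4.75)=-2.5625; next y=1/10·4.75+1/4·(-2.5625)=-0.165625
n=2: y=-0.165625, sp=4, e=sp−y=4.165625; I=7.415625, D=e−e_prev=4.915625; u=2·4.165625+3/2·7.415625+5/4·4.915625≈25.599219; next y=1/10·(-0.165625)+1/4·25.599219≈6.383242
n=3: y≈6.383242, sp=4, e=sp−y≈-2.383242; I≈5.032383, D=e−e_prev≈-6.548867; u=2·(-2.383242)+3/2·5.032383+5/4·(-6.548867)≈-5.403994; next y=1/10·6.383242+1/4·(-5.403994)≈-0.712674
n=4: y≈-0.712674, sp=4, e=sp−y≈4.712674; I≈9.745057, D=e−e_prev≈7.095917; u=2·4.712674+3/2·9.745057+5/4·7.095917≈32.912830; next y=1/10·(-0.712674)+1/4·32.912830≈8.156940
n=5: y≈8.156940, sp=4, e=sp−y≈-4.156940; I≈5.588117, D=e−e_prev≈-8.869614; u=2·(-4.156940)+3/2·5.588117+5/4·(-8.869614)≈-11.018722; next y=1/10·8.156940+1/4·(-11.018722)≈-1.938987
n=6: y≈-1.938987, sp=4, e=sp−y≈5.938987; I≈11.527104, D=e−e_prev≈10.095927; u=2·5.938987+3/2·11.527104+5/4·10.095927≈41.788537; next y=1/10·(-1.938987)+1/4·41.788537≈10.253236
n=7: y≈10.253236, sp=3, e=sp−y≈-7.253236; I≈4.273868, D=e−e_prev≈-13.192222; u=2·(-7.253236)+3/2·4.273868+5/4·(-13.192222)≈-24.585947; next y=1/10·10.253236+1/4·(-24.585947)≈-5.121163
n=8: y≈-5.121163, sp=3, e=sp−y≈8.121163; I≈12.395031, D=e−e_prev≈15.374399; u=2·8.121163+3/2·12.395031+5/4·15.374399≈54.052872; next y=1/10·(-5.121163)+1/4·54.052872≈13.001102
n=9: y≈13.001102, sp=3, e=sp−y≈-10.001102; I≈2.393930, D=e−e_prev≈-18.122265; u=2·(-10.001102)+3/2·2.393930+5/4·(-18.122265)≈-39.064140; next y=1/10·13.001102+1/4·(-39.064140)≈-8.465925
n=10: y≈-8.465925, sp=3, e=sp−y≈11.465925; I≈13.859854, D=e−e_prev≈21.467026; u=2·11.465925+3/2·13.859854+5/4·21.467026≈70.555414; next y=1/10·(-8.465925)+1/4·70.555414≈16.792261
n=11: y≈16.792261, sp=3, e=sp−y≈-13.792261; I≈0.067593, D=e−e_prev≈-25.258186; u=2·(-13.792261)+3/2·0.067593+5/4·(-25.258186)≈-59.055864; next y=1/10·16.792261+1/4·(-59.055864)≈-13.084740
n=12: y≈-13.084740, sp=3, e=sp−y≈16.084740; I≈16.152333, D=e−e_prev≈29.877001; u=2·16.084740+3/2·16.152333+5/4·29.877001≈93.744231; next y=1/10·(-13.084740)+1/4·93.744231≈22.127584

0 4 19.000 0.000
1 4 -2.563 4.750
2 4 25.599 -0.166
3 4 -5.404 6.383
4 4 32.913 -0.713
5 4 -11.019 8.157
6 4 41.789 -1.939
7 3 -24.586 10.253
8 3 54.053 -5.121
9 3 -39.064 13.001
10 3 70.555 -8.466
11 3 -59.056 16.792
12 3 93.744 -13.085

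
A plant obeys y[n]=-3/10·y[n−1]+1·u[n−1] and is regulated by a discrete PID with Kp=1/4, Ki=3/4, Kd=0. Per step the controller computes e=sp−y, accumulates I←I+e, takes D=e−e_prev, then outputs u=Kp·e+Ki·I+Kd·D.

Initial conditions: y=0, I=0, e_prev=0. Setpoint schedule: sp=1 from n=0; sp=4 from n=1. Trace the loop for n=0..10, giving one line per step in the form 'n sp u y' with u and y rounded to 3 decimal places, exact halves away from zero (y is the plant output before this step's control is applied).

0 1 1.000 0.000
1 4 3.750 1.000
2 4 3.550 3.450
3 4 4.898 2.515
4 4 4.383 4.143
5 4 5.279 3.140
6 4 4.727 4.337
7 4 5.385 3.426
8 4 4.884 4.357
9 4 5.396 3.577
10 4 4.967 4.323

(exact arithmetic carried between steps; '≈' marks a value shown rounded to 6 d.p. or computed from one; I and e_prev carry over from the previous line; the table rounds u and y to 3 d.p., halves away from zero)
n=0: y=0, sp=1, e=sp−y=1; I=1, D=e−e_prev=1; u=1/4·1+3/4·1+0·1=1; next y=-3/10·0+1·1=1
n=1: y=1, sp=4, e=sp−y=3; I=4, D=e−e_prev=2; u=1/4·3+3/4·4+0·2=3.75; next y=-3/10·1+1·3.75=3.45
n=2: y=3.45, sp=4, e=sp−y=0.55; I=4.55, D=e−e_prev=-2.45; u=1/4·0.55+3/4·4.55+0·(-2.45)=3.55; next y=-3/10·3.45+1·3.55=2.515
n=3: y=2.515, sp=4, e=sp−y=1.485; I=6.035, D=e−e_prev=0.935; u=1/4·1.485+3/4·6.035+0·0.935=4.8975; next y=-3/10·2.515+1·4.8975=4.143
n=4: y=4.143, sp=4, e=sp−y=-0.143; I=5.892, D=e−e_prev=-1.628; u=1/4·(-0.143)+3/4·5.892+0·(-1.628)=4.38325; next y=-3/10·4.143+1·4.38325=3.14035
n=5: y=3.14035, sp=4, e=sp−y=0.85965; I=6.75165, D=e−e_prev=1.00265; u=1/4·0.85965+3/4·6.75165+0·1.00265=5.27865; next y=-3/10·3.14035+1·5.27865=4.336545
n=6: y=4.336545, sp=4, e=sp−y=-0.336545; I=6.415105, D=e−e_prev=-1.196195; u=1/4·(-0.336545)+3/4·6.415105+0·(-1.196195)≈4.727193; next y=-3/10·4.336545+1·4.727193≈3.426229
n=7: y=3.426229, sp=4, e=sp−y=0.573771; I=6.988876, D=e−e_prev=0.910316; u=1/4·0.573771+3/4·6.988876+0·0.910316≈5.385100; next y=-3/10·3.426229+1·5.385100≈4.357231
n=8: y≈4.357231, sp=4, e=sp−y≈-0.357231; I≈6.631645, D=e−e_prev≈-0.931002; u=1/4·(-0.357231)+3/4·6.631645+0·(-0.931002)≈4.884426; next y=-3/10·4.357231+1·4.884426≈3.577257
n=9: y≈3.577257, sp=4, e=sp−y≈0.422743; I≈7.054388, D=e−e_prev≈0.779974; u=1/4·0.422743+3/4·7.054388+0·0.779974≈5.396477; next y=-3/10·3.577257+1·5.396477≈4.323300
n=10: y≈4.323300, sp=4, e=sp−y≈-0.323300; I≈6.731088, D=e−e_prev≈-0.746043; u=1/4·(-0.323300)+3/4·6.731088+0·(-0.746043)≈4.967491; next y=-3/10·4.323300+1·4.967491≈3.670501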